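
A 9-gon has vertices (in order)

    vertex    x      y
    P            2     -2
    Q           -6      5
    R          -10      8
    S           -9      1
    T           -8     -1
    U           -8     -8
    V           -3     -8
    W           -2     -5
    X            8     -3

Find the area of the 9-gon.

Apply Gauss's area formula: 2A = Σ (x_i·y_{i+1} − x_{i+1}·y_i), indices taken mod 9.
P→Q: (2)(5) − (-6)(-2) = -2
Q→R: (-6)(8) − (-10)(5) = 2
R→S: (-10)(1) − (-9)(8) = 62
S→T: (-9)(-1) − (-8)(1) = 17
T→U: (-8)(-8) − (-8)(-1) = 56
U→V: (-8)(-8) − (-3)(-8) = 40
V→W: (-3)(-5) − (-2)(-8) = -1
W→X: (-2)(-3) − (8)(-5) = 46
X→P: (8)(-2) − (2)(-3) = -10
Σ = 210
Area = |Σ|/2 = 105.

105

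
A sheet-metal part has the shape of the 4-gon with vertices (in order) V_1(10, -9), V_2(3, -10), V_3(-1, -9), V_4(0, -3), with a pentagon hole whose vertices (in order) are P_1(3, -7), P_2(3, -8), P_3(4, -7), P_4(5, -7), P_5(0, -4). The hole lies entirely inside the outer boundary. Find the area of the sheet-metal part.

35

Outer boundary:
Apply the shoelace formula: 2A = Σ (x_i·y_{i+1} − x_{i+1}·y_i), indices taken mod 4.
Σ = (-73) + (-37) + (3) + (30) = -77
Area = |Σ|/2 = 38.5.
Hole:
Apply the surveyor's formula: 2A = Σ (x_i·y_{i+1} − x_{i+1}·y_i), indices taken mod 5.
Σ = (-3) + (11) + (7) + (-20) + (12) = 7
Area = |Σ|/2 = 3.5.
Net area = 38.5 − 3.5 = 35.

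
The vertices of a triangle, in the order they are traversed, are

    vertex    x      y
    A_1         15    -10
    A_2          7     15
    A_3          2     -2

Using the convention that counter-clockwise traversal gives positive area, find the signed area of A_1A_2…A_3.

Apply the shoelace (surveyor's) formula: 2A = Σ (x_i·y_{i+1} − x_{i+1}·y_i), indices taken mod 3.
Σ = (295) + (-44) + (10) = 261
Signed area = Σ/2 = 130.5 (positive ⇒ counter-clockwise traversal).

130.5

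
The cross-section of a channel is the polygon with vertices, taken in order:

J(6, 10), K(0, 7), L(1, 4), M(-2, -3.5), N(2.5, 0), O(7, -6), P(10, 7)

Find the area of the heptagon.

Σ = (42) + (-7) + (4.5) + (8.75) + (-15) + (109) + (58) = 200.25
Area = |Σ|/2 = 100.125.

100.125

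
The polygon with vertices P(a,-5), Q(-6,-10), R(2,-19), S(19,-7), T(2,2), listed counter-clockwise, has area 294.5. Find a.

-8

Write out the shoelace sum; only the two edges meeting at P involve a:
2·Area = [(2·(-5) − a·2) + (a·(-10) − (-6)·(-5))] + 533
       = -12·a + 493 = 589
⇒ a = -8.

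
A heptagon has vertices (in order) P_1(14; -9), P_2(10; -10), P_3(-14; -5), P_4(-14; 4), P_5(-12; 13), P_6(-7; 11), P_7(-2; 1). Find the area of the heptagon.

Cross-terms: -50, -190, -126, -134, -41, 15, 4  ⇒  Σ = -522
Area = |Σ|/2 = 261.

261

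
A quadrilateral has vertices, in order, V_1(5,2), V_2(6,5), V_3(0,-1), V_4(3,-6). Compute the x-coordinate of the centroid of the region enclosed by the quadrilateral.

Apply the shoelace formula. First the cross-terms c_i = x_i·y_{i+1} − x_{i+1}·y_i:
  13, -6, 3, 36  ⇒  2A = 46, A = 23.
Then Σ (x_i + x_{i+1})·c_i = 404, so x̄ = 404 / (6·23) = 202/69.

202/69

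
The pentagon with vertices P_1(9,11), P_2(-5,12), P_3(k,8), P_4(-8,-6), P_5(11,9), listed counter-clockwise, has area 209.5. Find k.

-11

Write out the shoelace sum; only the two edges meeting at P_3 involve k:
2·Area = [((-5)·8 − k·12) + (k·(-6) − (-8)·8)] + 197
       = -18·k + 221 = 419
⇒ k = -11.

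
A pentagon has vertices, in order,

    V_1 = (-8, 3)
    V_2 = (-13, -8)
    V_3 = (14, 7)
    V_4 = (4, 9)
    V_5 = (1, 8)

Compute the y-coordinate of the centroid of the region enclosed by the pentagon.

30/13

Apply Gauss's area formula. First the cross-terms c_i = x_i·y_{i+1} − x_{i+1}·y_i:
  103, 21, 98, 23, 67  ⇒  2A = 312, A = 156.
Then Σ (y_i + y_{i+1})·c_i = 2160, so ȳ = 2160 / (6·156) = 30/13.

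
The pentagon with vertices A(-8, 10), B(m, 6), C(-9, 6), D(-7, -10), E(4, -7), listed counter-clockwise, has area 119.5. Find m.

The doubled signed area Σ (x_i y_{i+1} − x_{i+1} y_i) is linear in m.
With m=0 it equals 211; the coefficient of m is -4 (from the two edges through B).
So -4·m + 211 = 2·119.5 = 239 ⇒ m = -7.

-7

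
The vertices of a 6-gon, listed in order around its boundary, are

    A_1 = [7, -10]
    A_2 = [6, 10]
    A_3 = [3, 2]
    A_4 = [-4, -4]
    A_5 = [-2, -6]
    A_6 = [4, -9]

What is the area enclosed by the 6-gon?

94.5

Apply the shoelace formula: 2A = Σ (x_i·y_{i+1} − x_{i+1}·y_i), indices taken mod 6.
A_1→A_2: (7)(10) − (6)(-10) = 130
A_2→A_3: (6)(2) − (3)(10) = -18
A_3→A_4: (3)(-4) − (-4)(2) = -4
A_4→A_5: (-4)(-6) − (-2)(-4) = 16
A_5→A_6: (-2)(-9) − (4)(-6) = 42
A_6→A_1: (4)(-10) − (7)(-9) = 23
Σ = 189
Area = |Σ|/2 = 94.5.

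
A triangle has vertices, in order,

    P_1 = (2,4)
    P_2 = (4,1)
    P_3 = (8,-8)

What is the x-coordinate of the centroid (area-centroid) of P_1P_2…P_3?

Apply the shoelace formula. First the cross-terms c_i = x_i·y_{i+1} − x_{i+1}·y_i:
  -14, -40, 48  ⇒  2A = -6, A = -3.
Then Σ (x_i + x_{i+1})·c_i = -84, so x̄ = -84 / (6·(-3)) = 14/3.

14/3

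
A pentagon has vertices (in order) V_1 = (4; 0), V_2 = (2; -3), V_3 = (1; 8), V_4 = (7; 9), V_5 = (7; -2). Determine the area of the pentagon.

54.5

Σ = (-12) + (19) + (-47) + (-77) + (8) = -109
Area = |Σ|/2 = 54.5.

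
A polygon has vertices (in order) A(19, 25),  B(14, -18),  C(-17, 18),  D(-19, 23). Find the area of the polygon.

853.5

Apply the surveyor's formula: 2A = Σ (x_i·y_{i+1} − x_{i+1}·y_i), indices taken mod 4.
Cross-terms: -692, -54, -49, -912  ⇒  Σ = -1707
Area = |Σ|/2 = 853.5.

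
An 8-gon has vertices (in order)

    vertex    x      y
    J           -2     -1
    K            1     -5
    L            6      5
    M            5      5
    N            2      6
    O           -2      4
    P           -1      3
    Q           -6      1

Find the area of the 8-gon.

57

Apply the surveyor's formula: 2A = Σ (x_i·y_{i+1} − x_{i+1}·y_i), indices taken mod 8.
Σ = (11) + (35) + (5) + (20) + (20) + (-2) + (17) + (8) = 114
Area = |Σ|/2 = 57.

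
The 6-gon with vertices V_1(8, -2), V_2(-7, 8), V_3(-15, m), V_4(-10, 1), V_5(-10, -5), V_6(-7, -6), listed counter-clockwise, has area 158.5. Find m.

5

The doubled signed area Σ (x_i y_{i+1} − x_{i+1} y_i) is linear in m.
With m=0 it equals 302; the coefficient of m is 3 (from the two edges through V_3).
So 3·m + 302 = 2·158.5 = 317 ⇒ m = 5.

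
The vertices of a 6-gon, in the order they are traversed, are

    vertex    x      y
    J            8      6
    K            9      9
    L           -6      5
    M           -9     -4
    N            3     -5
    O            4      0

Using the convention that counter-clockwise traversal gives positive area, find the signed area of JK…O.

Apply the shoelace (surveyor's) formula: 2A = Σ (x_i·y_{i+1} − x_{i+1}·y_i), indices taken mod 6.
Σ = (18) + (99) + (69) + (57) + (20) + (24) = 287
Signed area = Σ/2 = 143.5 (positive ⇒ counter-clockwise traversal).

143.5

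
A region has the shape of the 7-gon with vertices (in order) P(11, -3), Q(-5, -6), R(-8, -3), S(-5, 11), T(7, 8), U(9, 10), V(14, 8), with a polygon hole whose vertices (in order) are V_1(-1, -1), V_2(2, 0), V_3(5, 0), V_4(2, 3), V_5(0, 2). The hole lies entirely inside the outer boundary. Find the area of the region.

Outer boundary:
Σ = (-81) + (-33) + (-103) + (-117) + (-2) + (-68) + (-130) = -534
Area = |Σ|/2 = 267.
Hole:
Apply the shoelace formula: 2A = Σ (x_i·y_{i+1} − x_{i+1}·y_i), indices taken mod 5.
V_1→V_2: (-1)(0) − (2)(-1) = 2
V_2→V_3: (2)(0) − (5)(0) = 0
V_3→V_4: (5)(3) − (2)(0) = 15
V_4→V_5: (2)(2) − (0)(3) = 4
V_5→V_1: (0)(-1) − (-1)(2) = 2
Σ = 23
Area = |Σ|/2 = 11.5.
Net area = 267 − 11.5 = 255.5.

255.5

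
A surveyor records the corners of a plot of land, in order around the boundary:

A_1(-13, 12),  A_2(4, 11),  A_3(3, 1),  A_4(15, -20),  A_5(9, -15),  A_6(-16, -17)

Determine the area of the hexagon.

A_1→A_2: (-13)(11) − (4)(12) = -191
A_2→A_3: (4)(1) − (3)(11) = -29
A_3→A_4: (3)(-20) − (15)(1) = -75
A_4→A_5: (15)(-15) − (9)(-20) = -45
A_5→A_6: (9)(-17) − (-16)(-15) = -393
A_6→A_1: (-16)(12) − (-13)(-17) = -413
Σ = -1146
Area = |Σ|/2 = 573.

573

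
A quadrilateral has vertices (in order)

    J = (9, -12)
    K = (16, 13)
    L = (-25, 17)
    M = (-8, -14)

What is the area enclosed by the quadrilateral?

Σ = (309) + (597) + (486) + (222) = 1614
Area = |Σ|/2 = 807.

807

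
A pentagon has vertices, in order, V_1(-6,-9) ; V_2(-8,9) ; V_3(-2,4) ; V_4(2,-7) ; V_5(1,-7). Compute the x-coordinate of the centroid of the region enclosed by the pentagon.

Apply Gauss's area formula. First the cross-terms c_i = x_i·y_{i+1} − x_{i+1}·y_i:
  -126, -14, 6, -7, -51  ⇒  2A = -192, A = -96.
Then Σ (x_i + x_{i+1})·c_i = 2138, so x̄ = 2138 / (6·(-96)) = -1069/288.

-1069/288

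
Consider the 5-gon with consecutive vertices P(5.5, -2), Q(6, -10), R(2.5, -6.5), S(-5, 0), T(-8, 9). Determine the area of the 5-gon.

Apply Gauss's area formula: 2A = Σ (x_i·y_{i+1} − x_{i+1}·y_i), indices taken mod 5.
Σ = (-43) + (-14) + (-32.5) + (-45) + (-33.5) = -168
Area = |Σ|/2 = 84.

84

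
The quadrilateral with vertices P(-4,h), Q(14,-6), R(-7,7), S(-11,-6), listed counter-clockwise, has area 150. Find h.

-5

Write out the shoelace sum; only the two edges meeting at P involve h:
2·Area = [((-11)·h − (-4)·(-6)) + ((-4)·(-6) − 14·h)] + 175
       = -25·h + 175 = 300
⇒ h = -5.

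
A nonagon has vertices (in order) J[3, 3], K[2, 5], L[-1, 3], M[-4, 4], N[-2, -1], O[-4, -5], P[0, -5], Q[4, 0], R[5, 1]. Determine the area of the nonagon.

51

Σ = (9) + (11) + (8) + (12) + (6) + (20) + (20) + (4) + (12) = 102
Area = |Σ|/2 = 51.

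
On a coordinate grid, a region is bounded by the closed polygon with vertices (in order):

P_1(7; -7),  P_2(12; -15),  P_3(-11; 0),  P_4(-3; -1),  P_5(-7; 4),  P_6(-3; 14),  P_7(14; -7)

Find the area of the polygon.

252

Apply the shoelace (surveyor's) formula: 2A = Σ (x_i·y_{i+1} − x_{i+1}·y_i), indices taken mod 7.
Σ = (-21) + (-165) + (11) + (-19) + (-86) + (-175) + (-49) = -504
Area = |Σ|/2 = 252.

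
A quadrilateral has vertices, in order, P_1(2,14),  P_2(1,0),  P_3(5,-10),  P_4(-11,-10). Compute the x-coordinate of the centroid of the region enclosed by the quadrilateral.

Apply the shoelace formula. First the cross-terms c_i = x_i·y_{i+1} − x_{i+1}·y_i:
  -14, -10, -160, -134  ⇒  2A = -318, A = -159.
Then Σ (x_i + x_{i+1})·c_i = 2064, so x̄ = 2064 / (6·(-159)) = -344/159.

-344/159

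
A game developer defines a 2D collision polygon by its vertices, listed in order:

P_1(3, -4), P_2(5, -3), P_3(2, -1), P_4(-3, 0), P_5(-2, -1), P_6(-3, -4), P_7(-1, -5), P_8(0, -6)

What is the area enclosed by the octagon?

Apply the surveyor's formula: 2A = Σ (x_i·y_{i+1} − x_{i+1}·y_i), indices taken mod 8.
Σ = (11) + (1) + (-3) + (3) + (5) + (11) + (6) + (18) = 52
Area = |Σ|/2 = 26.

26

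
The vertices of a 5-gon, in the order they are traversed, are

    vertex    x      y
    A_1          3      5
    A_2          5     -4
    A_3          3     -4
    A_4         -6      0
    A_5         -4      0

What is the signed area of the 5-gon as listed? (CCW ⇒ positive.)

-44.5

Σ = (-37) + (-8) + (-24) + (0) + (-20) = -89
Signed area = Σ/2 = -44.5 (negative ⇒ clockwise traversal).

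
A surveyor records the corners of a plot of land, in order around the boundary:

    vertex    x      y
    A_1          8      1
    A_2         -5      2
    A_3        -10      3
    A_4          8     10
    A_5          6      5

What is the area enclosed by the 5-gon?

76

Apply the shoelace (surveyor's) formula: 2A = Σ (x_i·y_{i+1} − x_{i+1}·y_i), indices taken mod 5.
A_1→A_2: (8)(2) − (-5)(1) = 21
A_2→A_3: (-5)(3) − (-10)(2) = 5
A_3→A_4: (-10)(10) − (8)(3) = -124
A_4→A_5: (8)(5) − (6)(10) = -20
A_5→A_1: (6)(1) − (8)(5) = -34
Σ = -152
Area = |Σ|/2 = 76.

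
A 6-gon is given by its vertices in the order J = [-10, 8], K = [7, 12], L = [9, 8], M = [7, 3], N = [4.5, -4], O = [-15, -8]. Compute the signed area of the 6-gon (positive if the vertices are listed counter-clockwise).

J→K: (-10)(12) − (7)(8) = -176
K→L: (7)(8) − (9)(12) = -52
L→M: (9)(3) − (7)(8) = -29
M→N: (7)(-4) − (4.5)(3) = -41.5
N→O: (4.5)(-8) − (-15)(-4) = -96
O→J: (-15)(8) − (-10)(-8) = -200
Σ = -594.5
Signed area = Σ/2 = -297.25 (negative ⇒ clockwise traversal).

-297.25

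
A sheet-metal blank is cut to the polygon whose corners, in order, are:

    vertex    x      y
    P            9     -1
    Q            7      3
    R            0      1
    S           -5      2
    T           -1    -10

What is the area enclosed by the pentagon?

Σ = (34) + (7) + (5) + (52) + (91) = 189
Area = |Σ|/2 = 94.5.

94.5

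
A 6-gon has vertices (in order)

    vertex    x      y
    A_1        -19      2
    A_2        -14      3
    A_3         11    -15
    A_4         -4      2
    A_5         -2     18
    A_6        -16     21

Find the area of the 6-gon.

Apply Gauss's area formula: 2A = Σ (x_i·y_{i+1} − x_{i+1}·y_i), indices taken mod 6.
A_1→A_2: (-19)(3) − (-14)(2) = -29
A_2→A_3: (-14)(-15) − (11)(3) = 177
A_3→A_4: (11)(2) − (-4)(-15) = -38
A_4→A_5: (-4)(18) − (-2)(2) = -68
A_5→A_6: (-2)(21) − (-16)(18) = 246
A_6→A_1: (-16)(2) − (-19)(21) = 367
Σ = 655
Area = |Σ|/2 = 327.5.

327.5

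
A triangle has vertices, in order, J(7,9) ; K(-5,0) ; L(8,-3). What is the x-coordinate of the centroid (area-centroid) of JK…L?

10/3

Apply the shoelace formula. First the cross-terms c_i = x_i·y_{i+1} − x_{i+1}·y_i:
  45, 15, 93  ⇒  2A = 153, A = 76.5.
Then Σ (x_i + x_{i+1})·c_i = 1530, so x̄ = 1530 / (6·76.5) = 10/3.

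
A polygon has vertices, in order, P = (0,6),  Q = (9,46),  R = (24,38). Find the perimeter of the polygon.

|PQ| = √((9)² + (40)²) = √1681 = 41
|QR| = √((15)² + (-8)²) = √289 = 17
|RP| = √((-24)² + (-32)²) = √1600 = 40
Perimeter = 41 + 17 + 40 = 98.

98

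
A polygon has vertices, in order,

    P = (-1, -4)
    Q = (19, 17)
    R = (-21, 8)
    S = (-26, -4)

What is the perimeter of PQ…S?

108

|PQ| = √((20)² + (21)²) = √841 = 29
|QR| = √((-40)² + (-9)²) = √1681 = 41
|RS| = √((-5)² + (-12)²) = √169 = 13
|SP| = √((25)² + (0)²) = √625 = 25
Perimeter = 29 + 41 + 13 + 25 = 108.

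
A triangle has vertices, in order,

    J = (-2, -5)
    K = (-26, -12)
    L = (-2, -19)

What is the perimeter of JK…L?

|JK| = √((-24)² + (-7)²) = √625 = 25
|KL| = √((24)² + (-7)²) = √625 = 25
|LJ| = √((0)² + (14)²) = √196 = 14
Perimeter = 25 + 25 + 14 = 64.

64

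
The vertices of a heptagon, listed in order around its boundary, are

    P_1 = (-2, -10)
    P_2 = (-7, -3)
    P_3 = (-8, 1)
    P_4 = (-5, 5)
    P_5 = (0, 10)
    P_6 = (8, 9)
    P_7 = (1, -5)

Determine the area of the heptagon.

164.5

Apply Gauss's area formula: 2A = Σ (x_i·y_{i+1} − x_{i+1}·y_i), indices taken mod 7.
Cross-terms: -64, -31, -35, -50, -80, -49, -20  ⇒  Σ = -329
Area = |Σ|/2 = 164.5.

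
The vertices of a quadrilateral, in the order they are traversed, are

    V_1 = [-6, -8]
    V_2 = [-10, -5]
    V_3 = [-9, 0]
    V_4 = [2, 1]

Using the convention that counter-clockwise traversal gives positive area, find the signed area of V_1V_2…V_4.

Apply the surveyor's formula: 2A = Σ (x_i·y_{i+1} − x_{i+1}·y_i), indices taken mod 4.
Cross-terms: -50, -45, -9, -10  ⇒  Σ = -114
Signed area = Σ/2 = -57 (negative ⇒ clockwise traversal).

-57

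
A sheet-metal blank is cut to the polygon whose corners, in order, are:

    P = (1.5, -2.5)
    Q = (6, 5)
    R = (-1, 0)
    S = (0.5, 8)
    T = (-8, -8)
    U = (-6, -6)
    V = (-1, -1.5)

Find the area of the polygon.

Σ = (22.5) + (5) + (-8) + (60) + (0) + (3) + (4.75) = 87.25
Area = |Σ|/2 = 43.625.

43.625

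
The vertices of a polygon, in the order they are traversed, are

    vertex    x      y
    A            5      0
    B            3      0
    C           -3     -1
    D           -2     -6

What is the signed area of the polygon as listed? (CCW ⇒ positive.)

21.5

Apply the shoelace (surveyor's) formula: 2A = Σ (x_i·y_{i+1} − x_{i+1}·y_i), indices taken mod 4.
Σ = (0) + (-3) + (16) + (30) = 43
Signed area = Σ/2 = 21.5 (positive ⇒ counter-clockwise traversal).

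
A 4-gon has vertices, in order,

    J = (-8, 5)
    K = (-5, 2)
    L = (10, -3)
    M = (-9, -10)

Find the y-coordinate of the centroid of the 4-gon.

-293/93

Apply Gauss's area formula. First the cross-terms c_i = x_i·y_{i+1} − x_{i+1}·y_i:
  9, -5, -127, -125  ⇒  2A = -248, A = -124.
Then Σ (y_i + y_{i+1})·c_i = 2344, so ȳ = 2344 / (6·(-124)) = -293/93.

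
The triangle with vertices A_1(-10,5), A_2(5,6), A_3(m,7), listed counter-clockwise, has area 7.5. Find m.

Write out the shoelace sum; only the two edges meeting at A_3 involve m:
2·Area = [(5·7 − m·6) + (m·5 − (-10)·7)] + -85
       = -1·m + 20 = 15
⇒ m = 5.

5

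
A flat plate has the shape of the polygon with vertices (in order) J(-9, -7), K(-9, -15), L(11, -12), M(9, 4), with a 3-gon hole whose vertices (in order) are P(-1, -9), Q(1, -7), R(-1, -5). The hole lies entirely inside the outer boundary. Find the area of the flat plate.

Outer boundary:
Apply the shoelace (surveyor's) formula: 2A = Σ (x_i·y_{i+1} − x_{i+1}·y_i), indices taken mod 4.
Cross-terms: 72, 273, 152, -27  ⇒  Σ = 470
Area = |Σ|/2 = 235.
Hole:
Apply the shoelace (surveyor's) formula: 2A = Σ (x_i·y_{i+1} − x_{i+1}·y_i), indices taken mod 3.
Σ = (16) + (-12) + (4) = 8
Area = |Σ|/2 = 4.
Net area = 235 − 4 = 231.

231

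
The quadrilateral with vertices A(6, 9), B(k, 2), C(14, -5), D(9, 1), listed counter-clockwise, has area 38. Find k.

3

The doubled signed area Σ (x_i y_{i+1} − x_{i+1} y_i) is linear in k.
With k=0 it equals 118; the coefficient of k is -14 (from the two edges through B).
So -14·k + 118 = 2·38 = 76 ⇒ k = 3.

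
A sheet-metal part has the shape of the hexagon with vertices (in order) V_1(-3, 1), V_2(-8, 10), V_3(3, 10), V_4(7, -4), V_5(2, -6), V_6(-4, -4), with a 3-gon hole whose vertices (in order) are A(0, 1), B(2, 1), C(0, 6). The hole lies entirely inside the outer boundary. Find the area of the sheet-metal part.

143

Outer boundary:
Apply the shoelace (surveyor's) formula: 2A = Σ (x_i·y_{i+1} − x_{i+1}·y_i), indices taken mod 6.
Σ = (-22) + (-110) + (-82) + (-34) + (-32) + (-16) = -296
Area = |Σ|/2 = 148.
Hole:
Apply the surveyor's formula: 2A = Σ (x_i·y_{i+1} − x_{i+1}·y_i), indices taken mod 3.
Cross-terms: -2, 12, 0  ⇒  Σ = 10
Area = |Σ|/2 = 5.
Net area = 148 − 5 = 143.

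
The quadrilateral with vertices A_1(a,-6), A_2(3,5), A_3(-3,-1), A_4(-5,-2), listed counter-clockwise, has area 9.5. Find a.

Write out the shoelace sum; only the two edges meeting at A_1 involve a:
2·Area = [((-5)·(-6) − a·(-2)) + (a·5 − 3·(-6))] + 13
       = 7·a + 61 = 19
⇒ a = -6.

-6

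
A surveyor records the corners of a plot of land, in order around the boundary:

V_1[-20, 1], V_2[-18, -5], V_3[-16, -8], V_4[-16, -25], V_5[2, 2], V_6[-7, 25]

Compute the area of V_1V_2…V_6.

Apply the shoelace formula: 2A = Σ (x_i·y_{i+1} − x_{i+1}·y_i), indices taken mod 6.
Σ = (118) + (64) + (272) + (18) + (64) + (493) = 1029
Area = |Σ|/2 = 514.5.

514.5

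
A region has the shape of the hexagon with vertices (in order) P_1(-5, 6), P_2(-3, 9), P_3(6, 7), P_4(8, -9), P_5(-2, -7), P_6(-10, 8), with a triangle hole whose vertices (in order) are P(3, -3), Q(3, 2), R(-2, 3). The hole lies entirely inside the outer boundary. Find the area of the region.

Outer boundary:
Cross-terms: -27, -75, -110, -74, -86, -20  ⇒  Σ = -392
Area = |Σ|/2 = 196.
Hole:
Apply the surveyor's formula: 2A = Σ (x_i·y_{i+1} − x_{i+1}·y_i), indices taken mod 3.
Σ = (15) + (13) + (-3) = 25
Area = |Σ|/2 = 12.5.
Net area = 196 − 12.5 = 183.5.

183.5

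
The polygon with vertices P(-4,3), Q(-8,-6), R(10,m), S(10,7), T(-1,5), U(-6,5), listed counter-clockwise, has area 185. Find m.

The doubled signed area Σ (x_i y_{i+1} − x_{i+1} y_i) is linear in m.
With m=0 it equals 262; the coefficient of m is -18 (from the two edges through R).
So -18·m + 262 = 2·185 = 370 ⇒ m = -6.

-6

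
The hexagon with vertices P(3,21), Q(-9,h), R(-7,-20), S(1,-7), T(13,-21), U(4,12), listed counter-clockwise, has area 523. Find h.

25

The doubled signed area Σ (x_i y_{i+1} − x_{i+1} y_i) is linear in h.
With h=0 it equals 796; the coefficient of h is 10 (from the two edges through Q).
So 10·h + 796 = 2·523 = 1046 ⇒ h = 25.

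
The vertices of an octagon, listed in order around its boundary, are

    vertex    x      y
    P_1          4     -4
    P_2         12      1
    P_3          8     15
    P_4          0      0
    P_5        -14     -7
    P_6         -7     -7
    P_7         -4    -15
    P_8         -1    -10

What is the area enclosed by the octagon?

209.5

Σ = (52) + (172) + (0) + (0) + (49) + (77) + (25) + (44) = 419
Area = |Σ|/2 = 209.5.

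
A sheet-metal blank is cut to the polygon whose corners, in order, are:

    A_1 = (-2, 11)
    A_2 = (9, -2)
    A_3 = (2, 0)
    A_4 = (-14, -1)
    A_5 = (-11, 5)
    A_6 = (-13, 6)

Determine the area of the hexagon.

Apply the surveyor's formula: 2A = Σ (x_i·y_{i+1} − x_{i+1}·y_i), indices taken mod 6.
Σ = (-95) + (4) + (-2) + (-81) + (-1) + (-131) = -306
Area = |Σ|/2 = 153.

153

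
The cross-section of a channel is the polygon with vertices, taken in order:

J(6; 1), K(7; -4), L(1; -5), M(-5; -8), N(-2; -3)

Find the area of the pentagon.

40

Σ = (-31) + (-31) + (-33) + (-1) + (16) = -80
Area = |Σ|/2 = 40.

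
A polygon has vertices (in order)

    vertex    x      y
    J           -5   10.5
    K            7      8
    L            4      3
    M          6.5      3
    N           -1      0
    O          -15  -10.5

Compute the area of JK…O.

Apply the surveyor's formula: 2A = Σ (x_i·y_{i+1} − x_{i+1}·y_i), indices taken mod 6.
Σ = (-113.5) + (-11) + (-7.5) + (3) + (10.5) + (-210) = -328.5
Area = |Σ|/2 = 164.25.

164.25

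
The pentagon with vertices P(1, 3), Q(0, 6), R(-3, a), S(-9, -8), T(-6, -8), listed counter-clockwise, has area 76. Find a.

10

Write out the shoelace sum; only the two edges meeting at R involve a:
2·Area = [(0·a − (-3)·6) + ((-3)·(-8) − (-9)·a)] + 20
       = 9·a + 62 = 152
⇒ a = 10.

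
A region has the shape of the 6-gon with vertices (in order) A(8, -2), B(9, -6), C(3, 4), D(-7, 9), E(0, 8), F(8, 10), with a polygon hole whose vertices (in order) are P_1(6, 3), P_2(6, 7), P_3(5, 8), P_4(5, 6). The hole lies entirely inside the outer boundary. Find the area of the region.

Outer boundary:
A→B: (8)(-6) − (9)(-2) = -30
B→C: (9)(4) − (3)(-6) = 54
C→D: (3)(9) − (-7)(4) = 55
D→E: (-7)(8) − (0)(9) = -56
E→F: (0)(10) − (8)(8) = -64
F→A: (8)(-2) − (8)(10) = -96
Σ = -137
Area = |Σ|/2 = 68.5.
Hole:
Apply the surveyor's formula: 2A = Σ (x_i·y_{i+1} − x_{i+1}·y_i), indices taken mod 4.
Σ = (24) + (13) + (-10) + (-21) = 6
Area = |Σ|/2 = 3.
Net area = 68.5 − 3 = 65.5.

65.5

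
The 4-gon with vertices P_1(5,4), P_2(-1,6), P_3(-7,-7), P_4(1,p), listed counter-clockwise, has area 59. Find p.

-2

Write out the shoelace sum; only the two edges meeting at P_4 involve p:
2·Area = [((-7)·p − 1·(-7)) + (1·4 − 5·p)] + 83
       = -12·p + 94 = 118
⇒ p = -2.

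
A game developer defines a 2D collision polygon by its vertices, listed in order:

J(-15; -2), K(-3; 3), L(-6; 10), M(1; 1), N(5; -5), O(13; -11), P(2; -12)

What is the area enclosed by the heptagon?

Apply Gauss's area formula: 2A = Σ (x_i·y_{i+1} − x_{i+1}·y_i), indices taken mod 7.
Σ = (-51) + (-12) + (-16) + (-10) + (10) + (-134) + (-184) = -397
Area = |Σ|/2 = 198.5.

198.5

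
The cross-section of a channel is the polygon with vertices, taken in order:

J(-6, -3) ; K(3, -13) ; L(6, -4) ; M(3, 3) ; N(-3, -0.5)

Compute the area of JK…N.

Apply the surveyor's formula: 2A = Σ (x_i·y_{i+1} − x_{i+1}·y_i), indices taken mod 5.
Σ = (87) + (66) + (30) + (7.5) + (6) = 196.5
Area = |Σ|/2 = 98.25.

98.25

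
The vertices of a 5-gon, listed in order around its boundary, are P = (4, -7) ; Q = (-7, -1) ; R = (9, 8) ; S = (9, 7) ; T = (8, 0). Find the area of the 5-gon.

Apply the surveyor's formula: 2A = Σ (x_i·y_{i+1} − x_{i+1}·y_i), indices taken mod 5.
P→Q: (4)(-1) − (-7)(-7) = -53
Q→R: (-7)(8) − (9)(-1) = -47
R→S: (9)(7) − (9)(8) = -9
S→T: (9)(0) − (8)(7) = -56
T→P: (8)(-7) − (4)(0) = -56
Σ = -221
Area = |Σ|/2 = 110.5.

110.5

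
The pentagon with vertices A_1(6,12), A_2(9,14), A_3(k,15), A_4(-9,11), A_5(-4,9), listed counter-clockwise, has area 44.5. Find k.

6

Write out the shoelace sum; only the two edges meeting at A_3 involve k:
2·Area = [(9·15 − k·14) + (k·11 − (-9)·15)] + -163
       = -3·k + 107 = 89
⇒ k = 6.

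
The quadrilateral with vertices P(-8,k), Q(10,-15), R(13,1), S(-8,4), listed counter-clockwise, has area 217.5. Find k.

-1

Write out the shoelace sum; only the two edges meeting at P involve k:
2·Area = [((-8)·k − (-8)·4) + ((-8)·(-15) − 10·k)] + 265
       = -18·k + 417 = 435
⇒ k = -1.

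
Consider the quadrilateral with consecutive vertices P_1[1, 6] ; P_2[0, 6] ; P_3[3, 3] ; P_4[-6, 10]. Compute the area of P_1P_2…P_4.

Apply the shoelace formula: 2A = Σ (x_i·y_{i+1} − x_{i+1}·y_i), indices taken mod 4.
Cross-terms: 6, -18, 48, -46  ⇒  Σ = -10
Area = |Σ|/2 = 5.

5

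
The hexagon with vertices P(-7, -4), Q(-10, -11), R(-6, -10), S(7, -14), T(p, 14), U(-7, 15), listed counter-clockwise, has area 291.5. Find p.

1

The doubled signed area Σ (x_i y_{i+1} − x_{i+1} y_i) is linear in p.
With p=0 it equals 554; the coefficient of p is 29 (from the two edges through T).
So 29·p + 554 = 2·291.5 = 583 ⇒ p = 1.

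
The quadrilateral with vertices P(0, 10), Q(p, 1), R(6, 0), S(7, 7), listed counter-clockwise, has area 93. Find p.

-8

Write out the shoelace sum; only the two edges meeting at Q involve p:
2·Area = [(0·1 − p·10) + (p·0 − 6·1)] + 112
       = -10·p + 106 = 186
⇒ p = -8.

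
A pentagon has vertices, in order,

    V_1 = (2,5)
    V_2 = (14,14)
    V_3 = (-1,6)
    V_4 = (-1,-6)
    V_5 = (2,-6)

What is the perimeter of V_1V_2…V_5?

58

|V_1V_2| = √((12)² + (9)²) = √225 = 15
|V_2V_3| = √((-15)² + (-8)²) = √289 = 17
|V_3V_4| = √((0)² + (-12)²) = √144 = 12
|V_4V_5| = √((3)² + (0)²) = √9 = 3
|V_5V_1| = √((0)² + (11)²) = √121 = 11
Perimeter = 15 + 17 + 12 + 3 + 11 = 58.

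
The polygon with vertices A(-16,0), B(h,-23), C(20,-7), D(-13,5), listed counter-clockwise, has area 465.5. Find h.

The doubled signed area Σ (x_i y_{i+1} − x_{i+1} y_i) is linear in h.
With h=0 it equals 917; the coefficient of h is -7 (from the two edges through B).
So -7·h + 917 = 2·465.5 = 931 ⇒ h = -2.

-2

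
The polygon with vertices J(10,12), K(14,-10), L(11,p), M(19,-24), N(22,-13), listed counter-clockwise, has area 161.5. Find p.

-14

The doubled signed area Σ (x_i y_{i+1} − x_{i+1} y_i) is linear in p.
With p=0 it equals 253; the coefficient of p is -5 (from the two edges through L).
So -5·p + 253 = 2·161.5 = 323 ⇒ p = -14.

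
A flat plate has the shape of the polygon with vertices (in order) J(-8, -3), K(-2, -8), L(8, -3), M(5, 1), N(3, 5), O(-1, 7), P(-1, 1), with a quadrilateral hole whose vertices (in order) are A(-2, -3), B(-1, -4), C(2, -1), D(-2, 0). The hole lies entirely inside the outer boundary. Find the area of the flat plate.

Outer boundary:
Σ = (58) + (70) + (23) + (22) + (26) + (6) + (11) = 216
Area = |Σ|/2 = 108.
Hole:
Apply Gauss's area formula: 2A = Σ (x_i·y_{i+1} − x_{i+1}·y_i), indices taken mod 4.
Cross-terms: 5, 9, -2, 6  ⇒  Σ = 18
Area = |Σ|/2 = 9.
Net area = 108 − 9 = 99.

99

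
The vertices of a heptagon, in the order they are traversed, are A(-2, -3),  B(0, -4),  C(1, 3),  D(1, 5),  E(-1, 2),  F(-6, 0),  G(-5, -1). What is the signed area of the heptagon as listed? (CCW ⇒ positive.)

Apply the shoelace (surveyor's) formula: 2A = Σ (x_i·y_{i+1} − x_{i+1}·y_i), indices taken mod 7.
Σ = (8) + (4) + (2) + (7) + (12) + (6) + (13) = 52
Signed area = Σ/2 = 26 (positive ⇒ counter-clockwise traversal).

26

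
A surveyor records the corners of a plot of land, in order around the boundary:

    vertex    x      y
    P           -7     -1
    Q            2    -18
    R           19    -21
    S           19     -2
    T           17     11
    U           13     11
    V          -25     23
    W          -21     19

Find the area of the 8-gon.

Apply the shoelace formula: 2A = Σ (x_i·y_{i+1} − x_{i+1}·y_i), indices taken mod 8.
Cross-terms: 128, 300, 361, 243, 44, 574, 8, 154  ⇒  Σ = 1812
Area = |Σ|/2 = 906.

906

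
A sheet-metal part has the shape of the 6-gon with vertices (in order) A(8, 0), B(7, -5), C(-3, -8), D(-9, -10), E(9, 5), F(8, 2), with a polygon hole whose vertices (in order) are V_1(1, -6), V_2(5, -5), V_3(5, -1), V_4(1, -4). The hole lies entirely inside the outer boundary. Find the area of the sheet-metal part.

Outer boundary:
Apply Gauss's area formula: 2A = Σ (x_i·y_{i+1} − x_{i+1}·y_i), indices taken mod 6.
Σ = (-40) + (-71) + (-42) + (45) + (-22) + (-16) = -146
Area = |Σ|/2 = 73.
Hole:
Apply the surveyor's formula: 2A = Σ (x_i·y_{i+1} − x_{i+1}·y_i), indices taken mod 4.
Σ = (25) + (20) + (-19) + (-2) = 24
Area = |Σ|/2 = 12.
Net area = 73 − 12 = 61.

61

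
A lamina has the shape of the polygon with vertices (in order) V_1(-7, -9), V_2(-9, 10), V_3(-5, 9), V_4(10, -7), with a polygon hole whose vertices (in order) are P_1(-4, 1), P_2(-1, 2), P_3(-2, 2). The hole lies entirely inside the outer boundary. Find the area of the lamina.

Outer boundary:
Apply the shoelace (surveyor's) formula: 2A = Σ (x_i·y_{i+1} − x_{i+1}·y_i), indices taken mod 4.
Σ = (-151) + (-31) + (-55) + (-139) = -376
Area = |Σ|/2 = 188.
Hole:
Apply the shoelace (surveyor's) formula: 2A = Σ (x_i·y_{i+1} − x_{i+1}·y_i), indices taken mod 3.
Σ = (-7) + (2) + (6) = 1
Area = |Σ|/2 = 0.5.
Net area = 188 − 0.5 = 187.5.

187.5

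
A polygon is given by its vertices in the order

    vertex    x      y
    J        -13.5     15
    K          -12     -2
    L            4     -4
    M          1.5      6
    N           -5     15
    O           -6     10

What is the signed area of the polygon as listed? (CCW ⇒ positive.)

Σ = (207) + (56) + (30) + (52.5) + (40) + (45) = 430.5
Signed area = Σ/2 = 215.25 (positive ⇒ counter-clockwise traversal).

215.25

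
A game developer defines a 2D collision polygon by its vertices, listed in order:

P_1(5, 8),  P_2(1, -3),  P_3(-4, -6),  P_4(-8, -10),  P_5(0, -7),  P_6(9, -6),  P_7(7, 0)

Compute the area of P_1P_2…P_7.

84

Apply the shoelace formula: 2A = Σ (x_i·y_{i+1} − x_{i+1}·y_i), indices taken mod 7.
P_1→P_2: (5)(-3) − (1)(8) = -23
P_2→P_3: (1)(-6) − (-4)(-3) = -18
P_3→P_4: (-4)(-10) − (-8)(-6) = -8
P_4→P_5: (-8)(-7) − (0)(-10) = 56
P_5→P_6: (0)(-6) − (9)(-7) = 63
P_6→P_7: (9)(0) − (7)(-6) = 42
P_7→P_1: (7)(8) − (5)(0) = 56
Σ = 168
Area = |Σ|/2 = 84.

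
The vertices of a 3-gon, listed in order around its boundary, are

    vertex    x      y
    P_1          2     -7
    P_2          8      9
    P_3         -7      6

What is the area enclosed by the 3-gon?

111

Apply the shoelace (surveyor's) formula: 2A = Σ (x_i·y_{i+1} − x_{i+1}·y_i), indices taken mod 3.
Σ = (74) + (111) + (37) = 222
Area = |Σ|/2 = 111.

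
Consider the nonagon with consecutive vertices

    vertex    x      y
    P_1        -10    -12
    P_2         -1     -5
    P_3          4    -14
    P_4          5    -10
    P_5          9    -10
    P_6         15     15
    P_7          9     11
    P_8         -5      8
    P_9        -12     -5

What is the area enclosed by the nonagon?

399.5

Σ = (38) + (34) + (30) + (40) + (285) + (30) + (127) + (121) + (94) = 799
Area = |Σ|/2 = 399.5.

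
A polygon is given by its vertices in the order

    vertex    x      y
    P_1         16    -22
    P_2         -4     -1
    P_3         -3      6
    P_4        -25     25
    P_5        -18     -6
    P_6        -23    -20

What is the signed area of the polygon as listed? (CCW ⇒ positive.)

796

Apply the surveyor's formula: 2A = Σ (x_i·y_{i+1} − x_{i+1}·y_i), indices taken mod 6.
Σ = (-104) + (-27) + (75) + (600) + (222) + (826) = 1592
Signed area = Σ/2 = 796 (positive ⇒ counter-clockwise traversal).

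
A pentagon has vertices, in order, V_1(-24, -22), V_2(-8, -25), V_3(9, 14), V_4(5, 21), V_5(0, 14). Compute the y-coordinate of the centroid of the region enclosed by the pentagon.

Apply the shoelace formula. First the cross-terms c_i = x_i·y_{i+1} − x_{i+1}·y_i:
  424, 113, 119, 70, 336  ⇒  2A = 1062, A = 531.
Then Σ (y_i + y_{i+1})·c_i = -17244, so ȳ = -17244 / (6·531) = -958/177.

-958/177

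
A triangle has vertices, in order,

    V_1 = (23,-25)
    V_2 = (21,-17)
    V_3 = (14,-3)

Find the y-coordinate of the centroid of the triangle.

-15

Apply the shoelace (surveyor's) formula. First the cross-terms c_i = x_i·y_{i+1} − x_{i+1}·y_i:
  134, 175, -281  ⇒  2A = 28, A = 14.
Then Σ (y_i + y_{i+1})·c_i = -1260, so ȳ = -1260 / (6·14) = -15.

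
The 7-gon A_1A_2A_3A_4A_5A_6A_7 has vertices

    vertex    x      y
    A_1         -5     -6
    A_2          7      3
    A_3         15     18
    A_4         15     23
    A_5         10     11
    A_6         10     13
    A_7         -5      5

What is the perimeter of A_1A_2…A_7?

|A_1A_2| = √((12)² + (9)²) = √225 = 15
|A_2A_3| = √((8)² + (15)²) = √289 = 17
|A_3A_4| = √((0)² + (5)²) = √25 = 5
|A_4A_5| = √((-5)² + (-12)²) = √169 = 13
|A_5A_6| = √((0)² + (2)²) = √4 = 2
|A_6A_7| = √((-15)² + (-8)²) = √289 = 17
|A_7A_1| = √((0)² + (-11)²) = √121 = 11
Perimeter = 15 + 17 + 5 + 13 + 2 + 17 + 11 = 80.

80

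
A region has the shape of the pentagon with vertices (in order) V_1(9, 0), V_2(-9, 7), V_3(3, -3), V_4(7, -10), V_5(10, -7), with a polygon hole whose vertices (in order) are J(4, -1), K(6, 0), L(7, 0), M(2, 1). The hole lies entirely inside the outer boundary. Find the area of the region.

83.5

Outer boundary:
Apply Gauss's area formula: 2A = Σ (x_i·y_{i+1} − x_{i+1}·y_i), indices taken mod 5.
V_1→V_2: (9)(7) − (-9)(0) = 63
V_2→V_3: (-9)(-3) − (3)(7) = 6
V_3→V_4: (3)(-10) − (7)(-3) = -9
V_4→V_5: (7)(-7) − (10)(-10) = 51
V_5→V_1: (10)(0) − (9)(-7) = 63
Σ = 174
Area = |Σ|/2 = 87.
Hole:
Apply the surveyor's formula: 2A = Σ (x_i·y_{i+1} − x_{i+1}·y_i), indices taken mod 4.
J→K: (4)(0) − (6)(-1) = 6
K→L: (6)(0) − (7)(0) = 0
L→M: (7)(1) − (2)(0) = 7
M→J: (2)(-1) − (4)(1) = -6
Σ = 7
Area = |Σ|/2 = 3.5.
Net area = 87 − 3.5 = 83.5.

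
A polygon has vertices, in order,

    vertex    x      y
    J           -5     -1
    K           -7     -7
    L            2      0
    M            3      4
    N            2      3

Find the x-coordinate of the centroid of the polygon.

Apply Gauss's area formula. First the cross-terms c_i = x_i·y_{i+1} − x_{i+1}·y_i:
  28, 14, 8, 1, 13  ⇒  2A = 64, A = 32.
Then Σ (x_i + x_{i+1})·c_i = -400, so x̄ = -400 / (6·32) = -25/12.

-25/12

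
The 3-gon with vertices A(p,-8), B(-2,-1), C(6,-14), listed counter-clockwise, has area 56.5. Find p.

11

Write out the shoelace sum; only the two edges meeting at A involve p:
2·Area = [(6·(-8) − p·(-14)) + (p·(-1) − (-2)·(-8))] + 34
       = 13·p + -30 = 113
⇒ p = 11.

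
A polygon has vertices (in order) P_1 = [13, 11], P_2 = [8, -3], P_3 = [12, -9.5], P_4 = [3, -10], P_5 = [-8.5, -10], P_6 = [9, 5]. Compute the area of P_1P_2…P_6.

Apply Gauss's area formula: 2A = Σ (x_i·y_{i+1} − x_{i+1}·y_i), indices taken mod 6.
Cross-terms: -127, -40, -91.5, -115, 47.5, 34  ⇒  Σ = -292
Area = |Σ|/2 = 146.

146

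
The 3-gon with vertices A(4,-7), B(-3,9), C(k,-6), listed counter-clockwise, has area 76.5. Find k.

-6

Write out the shoelace sum; only the two edges meeting at C involve k:
2·Area = [((-3)·(-6) − k·9) + (k·(-7) − 4·(-6))] + 15
       = -16·k + 57 = 153
⇒ k = -6.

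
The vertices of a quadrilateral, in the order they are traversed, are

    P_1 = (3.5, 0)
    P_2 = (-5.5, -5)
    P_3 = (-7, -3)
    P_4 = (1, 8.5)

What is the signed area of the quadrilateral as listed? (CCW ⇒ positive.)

Cross-terms: -17.5, -18.5, -56.5, -29.75  ⇒  Σ = -122.25
Signed area = Σ/2 = -61.125 (negative ⇒ clockwise traversal).

-61.125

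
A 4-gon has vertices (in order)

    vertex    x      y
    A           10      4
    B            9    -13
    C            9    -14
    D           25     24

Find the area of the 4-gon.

125.5

Apply Gauss's area formula: 2A = Σ (x_i·y_{i+1} − x_{i+1}·y_i), indices taken mod 4.
Σ = (-166) + (-9) + (566) + (-140) = 251
Area = |Σ|/2 = 125.5.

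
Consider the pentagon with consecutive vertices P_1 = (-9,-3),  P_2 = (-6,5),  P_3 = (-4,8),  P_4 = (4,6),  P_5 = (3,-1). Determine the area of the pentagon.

93.5

Apply Gauss's area formula: 2A = Σ (x_i·y_{i+1} − x_{i+1}·y_i), indices taken mod 5.
P_1→P_2: (-9)(5) − (-6)(-3) = -63
P_2→P_3: (-6)(8) − (-4)(5) = -28
P_3→P_4: (-4)(6) − (4)(8) = -56
P_4→P_5: (4)(-1) − (3)(6) = -22
P_5→P_1: (3)(-3) − (-9)(-1) = -18
Σ = -187
Area = |Σ|/2 = 93.5.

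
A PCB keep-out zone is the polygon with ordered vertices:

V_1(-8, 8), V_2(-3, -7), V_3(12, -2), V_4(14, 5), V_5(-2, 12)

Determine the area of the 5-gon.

258

Cross-terms: 80, 90, 88, 178, 80  ⇒  Σ = 516
Area = |Σ|/2 = 258.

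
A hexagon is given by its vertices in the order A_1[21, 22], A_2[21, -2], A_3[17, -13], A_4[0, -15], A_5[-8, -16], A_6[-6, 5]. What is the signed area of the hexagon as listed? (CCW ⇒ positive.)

-745.5

Σ = (-504) + (-239) + (-255) + (-120) + (-136) + (-237) = -1491
Signed area = Σ/2 = -745.5 (negative ⇒ clockwise traversal).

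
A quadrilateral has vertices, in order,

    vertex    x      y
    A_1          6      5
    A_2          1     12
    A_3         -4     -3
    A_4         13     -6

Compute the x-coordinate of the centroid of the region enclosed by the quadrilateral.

235/69

Apply the shoelace (surveyor's) formula. First the cross-terms c_i = x_i·y_{i+1} − x_{i+1}·y_i:
  67, 45, 63, 101  ⇒  2A = 276, A = 138.
Then Σ (x_i + x_{i+1})·c_i = 2820, so x̄ = 2820 / (6·138) = 235/69.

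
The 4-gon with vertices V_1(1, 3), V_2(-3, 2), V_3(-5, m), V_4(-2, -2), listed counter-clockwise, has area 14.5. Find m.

Write out the shoelace sum; only the two edges meeting at V_3 involve m:
2·Area = [((-3)·m − (-5)·2) + ((-5)·(-2) − (-2)·m)] + 7
       = -1·m + 27 = 29
⇒ m = -2.

-2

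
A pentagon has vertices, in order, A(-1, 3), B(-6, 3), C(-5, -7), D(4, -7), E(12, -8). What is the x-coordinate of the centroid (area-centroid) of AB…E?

Apply the surveyor's formula. First the cross-terms c_i = x_i·y_{i+1} − x_{i+1}·y_i:
  15, 57, 63, 52, 28  ⇒  2A = 215, A = 107.5.
Then Σ (x_i + x_{i+1})·c_i = 345, so x̄ = 345 / (6·107.5) = 23/43.

23/43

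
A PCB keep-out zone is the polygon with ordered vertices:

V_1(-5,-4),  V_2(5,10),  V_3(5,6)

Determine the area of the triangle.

20

Σ = (-30) + (-20) + (10) = -40
Area = |Σ|/2 = 20.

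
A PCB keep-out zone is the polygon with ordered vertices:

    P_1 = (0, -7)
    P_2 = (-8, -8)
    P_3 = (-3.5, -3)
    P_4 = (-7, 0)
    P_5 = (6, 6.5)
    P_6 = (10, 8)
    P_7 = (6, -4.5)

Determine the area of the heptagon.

Apply Gauss's area formula: 2A = Σ (x_i·y_{i+1} − x_{i+1}·y_i), indices taken mod 7.
Cross-terms: -56, -4, -21, -45.5, -17, -93, -42  ⇒  Σ = -278.5
Area = |Σ|/2 = 139.25.

139.25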